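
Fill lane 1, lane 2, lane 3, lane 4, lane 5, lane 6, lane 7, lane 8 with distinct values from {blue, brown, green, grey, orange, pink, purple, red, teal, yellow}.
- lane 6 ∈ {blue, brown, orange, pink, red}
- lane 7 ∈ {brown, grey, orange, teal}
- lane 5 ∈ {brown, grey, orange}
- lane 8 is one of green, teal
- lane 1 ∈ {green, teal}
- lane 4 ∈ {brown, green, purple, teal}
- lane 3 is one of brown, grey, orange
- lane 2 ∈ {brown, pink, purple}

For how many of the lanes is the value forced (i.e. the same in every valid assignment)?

2

The 2 variables lane 1 and lane 8 are confined to {green, teal}, which locks those values in; drop them from lane 4, lane 7.
The 3 variables lane 3, lane 5, lane 7 are confined to {brown, grey, orange}, which locks those values in; drop them from lane 2, lane 4, lane 6.
lane 4 has just one choice, so lane 4 = purple. Eliminate purple elsewhere: lane 2.
That leaves lane 2 = pink. Remove pink from lane 6.
Determined: lane 2=pink, lane 4=purple. The other lanes each still have more than one consistent value. That makes 2.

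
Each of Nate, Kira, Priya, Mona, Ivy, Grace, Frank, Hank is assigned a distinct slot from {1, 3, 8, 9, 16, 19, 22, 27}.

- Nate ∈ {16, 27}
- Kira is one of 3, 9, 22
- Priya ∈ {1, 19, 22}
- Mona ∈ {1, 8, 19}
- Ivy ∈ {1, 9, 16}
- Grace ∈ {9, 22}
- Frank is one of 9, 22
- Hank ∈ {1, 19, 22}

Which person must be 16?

Among the 8 variables, 3 fits only Kira (and all 8 values in {1, 3, 8, 9, 16, 19, 22, 27} must be used), so Kira = 3.
Among the 7 still-open variables, 8 fits only Mona (and all 7 values in {1, 8, 9, 16, 19, 22, 27} must be used), so Mona = 8.
Among the 6 still-open variables, 27 fits only Nate (and all 6 values in {1, 9, 16, 19, 22, 27} must be used), so Nate = 27.
The 5 still-open variables draw from only 5 values {1, 9, 16, 19, 22}, so each is used; only Ivy can be 16, hence Ivy = 16.

Ivy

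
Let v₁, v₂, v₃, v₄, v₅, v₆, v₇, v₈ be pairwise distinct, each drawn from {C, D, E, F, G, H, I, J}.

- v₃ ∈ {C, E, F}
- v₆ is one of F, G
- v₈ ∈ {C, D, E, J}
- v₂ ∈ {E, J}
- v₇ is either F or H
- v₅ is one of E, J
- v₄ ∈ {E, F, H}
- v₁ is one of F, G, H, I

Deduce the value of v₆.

G

The 8 variables draw from only 8 values {C, D, E, F, G, H, I, J}, so each is used; only v₈ can be D, hence v₈ = D.
The 7 still-open variables together cover exactly {C, E, F, G, H, I, J} — 7 values for 7 variables — and C appears only in v₃'s list, so v₃ = C.
The 6 still-open variables together cover exactly {E, F, G, H, I, J} — 6 values for 6 variables — and I appears only in v₁'s list, so v₁ = I.
Among the 5 still-open variables, G fits only v₆ (and all 5 values in {E, F, G, H, J} must be used), so v₆ = G.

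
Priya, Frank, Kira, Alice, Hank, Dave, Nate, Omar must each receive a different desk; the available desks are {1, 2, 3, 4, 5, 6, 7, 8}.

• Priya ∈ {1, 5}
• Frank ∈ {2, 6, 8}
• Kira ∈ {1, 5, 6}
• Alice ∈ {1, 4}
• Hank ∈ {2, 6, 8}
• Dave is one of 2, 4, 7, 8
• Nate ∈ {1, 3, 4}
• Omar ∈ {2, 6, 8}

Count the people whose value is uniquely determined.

3

The 8 variables draw from only 8 values {1, 2, 3, 4, 5, 6, 7, 8}, so each is used; only Nate can be 3, hence Nate = 3.
The 7 still-open variables draw from only 7 values {1, 2, 4, 5, 6, 7, 8}, so each is used; only Dave can be 7, hence Dave = 7.
The 6 still-open variables together cover exactly {1, 2, 4, 5, 6, 8} — 6 values for 6 variables — and 4 appears only in Alice's list, so Alice = 4.
Frank, Hank, Omar between them cover only {2, 6, 8} — a naked triple. Remove those values from Kira.
Determined: Alice=4, Dave=7, Nate=3. The other people each still have more than one consistent value. That makes 3.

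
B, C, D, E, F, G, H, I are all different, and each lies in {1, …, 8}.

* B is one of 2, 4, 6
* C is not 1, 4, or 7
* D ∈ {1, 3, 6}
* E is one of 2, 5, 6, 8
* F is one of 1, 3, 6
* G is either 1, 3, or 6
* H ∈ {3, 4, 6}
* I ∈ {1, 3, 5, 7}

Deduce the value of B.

The 8 variables draw from only 8 values {1, 2, 3, 4, 5, 6, 7, 8}, so each is used; only I can be 7, hence I = 7.
D, F, G share exactly the 3 values {1, 3, 6}; by pigeonhole those values go to them, so strike 1, 3, 6 from B, C, E, H.
H has just one choice, so H = 4. Remove 4 from B.
So B = 2.

2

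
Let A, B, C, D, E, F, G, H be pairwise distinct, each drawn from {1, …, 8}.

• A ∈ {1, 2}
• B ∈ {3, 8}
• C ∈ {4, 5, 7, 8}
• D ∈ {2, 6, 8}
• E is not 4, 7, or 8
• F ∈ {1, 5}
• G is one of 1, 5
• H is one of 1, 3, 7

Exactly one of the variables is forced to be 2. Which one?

The 8 variables together cover exactly {1, 2, 3, 4, 5, 6, 7, 8} — 8 values for 8 variables — and 4 appears only in C's list, so C = 4.
The 7 still-open variables together cover exactly {1, 2, 3, 5, 6, 7, 8} — 7 values for 7 variables — and 7 appears only in H's list, so H = 7.
F and G share exactly the 2 values {1, 5}; by pigeonhole those values go to them, so strike 1, 5 from A, E.

A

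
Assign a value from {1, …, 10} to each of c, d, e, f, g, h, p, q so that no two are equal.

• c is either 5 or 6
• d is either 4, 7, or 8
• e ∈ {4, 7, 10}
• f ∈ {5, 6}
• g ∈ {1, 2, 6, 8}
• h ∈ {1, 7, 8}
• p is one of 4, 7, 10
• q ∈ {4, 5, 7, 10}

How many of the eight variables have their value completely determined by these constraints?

3

The 8 variables draw from only 8 values {1, 2, 4, 5, 6, 7, 8, 10}, so each is used; only g can be 2, hence g = 2.
The 7 still-open variables draw from only 7 values {1, 4, 5, 6, 7, 8, 10}, so each is used; only h can be 1, hence h = 1.
The 6 still-open variables draw from only 6 values {4, 5, 6, 7, 8, 10}, so each is used; only d can be 8, hence d = 8.
c and f share exactly the 2 values {5, 6}; by pigeonhole those values go to them, so strike 5, 6 from q.
Determined: d=8, g=2, h=1. The other variables each still have more than one consistent value. That makes 3.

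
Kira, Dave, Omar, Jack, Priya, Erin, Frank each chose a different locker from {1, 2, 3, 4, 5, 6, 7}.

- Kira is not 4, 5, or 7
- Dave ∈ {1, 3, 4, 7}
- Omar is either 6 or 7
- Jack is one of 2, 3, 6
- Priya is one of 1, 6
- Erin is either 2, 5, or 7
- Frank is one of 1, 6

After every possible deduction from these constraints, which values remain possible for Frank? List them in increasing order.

1, 6

The 7 variables together cover exactly {1, 2, 3, 4, 5, 6, 7} — 7 values for 7 variables — and 4 appears only in Dave's list, so Dave = 4.
Among the 6 still-open variables, 5 fits only Erin (and all 6 values in {1, 2, 3, 5, 6, 7} must be used), so Erin = 5.
The 5 still-open variables draw from only 5 values {1, 2, 3, 6, 7}, so each is used; only Omar can be 7, hence Omar = 7.
Priya and Frank share exactly the 2 values {1, 6}; by pigeonhole those values go to them, so strike 1, 6 from Kira, Jack.
No further eliminations apply; Frank can still be any of 1, 6.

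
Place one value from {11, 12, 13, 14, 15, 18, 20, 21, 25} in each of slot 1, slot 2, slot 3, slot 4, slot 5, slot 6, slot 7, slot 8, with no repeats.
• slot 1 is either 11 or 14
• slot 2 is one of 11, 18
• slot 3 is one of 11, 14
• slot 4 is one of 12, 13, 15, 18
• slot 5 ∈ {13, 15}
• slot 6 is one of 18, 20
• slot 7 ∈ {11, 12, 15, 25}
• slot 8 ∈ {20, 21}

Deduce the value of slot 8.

slot 1 and slot 3 share exactly the 2 values {11, 14}; by pigeonhole those values go to them, so strike 11, 14 from slot 2, slot 7.
slot 2's domain is down to {18}, so slot 2 = 18. Strike 18 from slot 4, slot 6.
slot 6 has just one choice, so slot 6 = 20. Strike 20 from slot 8.
So slot 8 = 21.

21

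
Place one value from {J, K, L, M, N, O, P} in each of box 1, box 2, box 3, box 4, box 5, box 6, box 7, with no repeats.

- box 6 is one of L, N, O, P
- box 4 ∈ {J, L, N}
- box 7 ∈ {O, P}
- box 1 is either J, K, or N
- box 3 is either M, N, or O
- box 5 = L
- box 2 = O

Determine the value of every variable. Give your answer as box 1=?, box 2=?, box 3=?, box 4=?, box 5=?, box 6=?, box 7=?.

box 1=K, box 2=O, box 3=M, box 4=J, box 5=L, box 6=N, box 7=P

box 2's domain is down to {O}, so box 2 = O. So box 3, box 6, box 7 can't be O.
box 5 has just one choice, so box 5 = L. Eliminate L elsewhere: box 4, box 6.
box 7's domain is down to {P}, so box 7 = P. Strike P from box 6.
That leaves box 6 = N. So box 1, box 3, box 4 can't be N.
box 3 has just one choice, so box 3 = M.
box 4 must be J (only option left). Strike J from box 1.
box 1's domain is down to {K}, so box 1 = K.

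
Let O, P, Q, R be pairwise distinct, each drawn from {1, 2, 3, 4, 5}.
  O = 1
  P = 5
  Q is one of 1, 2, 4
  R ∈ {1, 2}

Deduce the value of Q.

4

O's domain is down to {1}, so O = 1. Strike 1 from Q, R.
That leaves P = 5.
R's domain is down to {2}, so R = 2. So Q can't be 2.
So Q = 4.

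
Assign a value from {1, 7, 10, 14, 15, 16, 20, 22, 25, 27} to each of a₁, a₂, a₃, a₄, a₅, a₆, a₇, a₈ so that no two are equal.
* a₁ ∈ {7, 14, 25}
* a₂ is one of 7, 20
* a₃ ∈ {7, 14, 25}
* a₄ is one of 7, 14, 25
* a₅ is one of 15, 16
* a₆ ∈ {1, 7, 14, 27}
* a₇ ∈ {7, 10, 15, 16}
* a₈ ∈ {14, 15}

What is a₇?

a₁, a₃, a₄ share exactly the 3 values {7, 14, 25}; by pigeonhole those values go to them, so strike 7, 14, 25 from a₂, a₆, a₇, a₈.
a₂'s domain is down to {20}, so a₂ = 20.
a₈ has just one choice, so a₈ = 15. So a₅, a₇ can't be 15.
That leaves a₅ = 16. Eliminate 16 elsewhere: a₇.
So a₇ = 10.

10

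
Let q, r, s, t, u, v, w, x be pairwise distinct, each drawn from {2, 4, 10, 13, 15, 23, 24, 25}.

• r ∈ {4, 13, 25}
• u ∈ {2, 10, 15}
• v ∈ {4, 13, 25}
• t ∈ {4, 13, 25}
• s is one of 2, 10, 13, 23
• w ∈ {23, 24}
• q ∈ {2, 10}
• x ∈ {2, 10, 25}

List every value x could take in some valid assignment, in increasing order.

2, 10

Among the 8 variables, 15 fits only u (and all 8 values in {2, 4, 10, 13, 15, 23, 24, 25} must be used), so u = 15.
The 7 still-open variables draw from only 7 values {2, 4, 10, 13, 23, 24, 25}, so each is used; only w can be 24, hence w = 24.
The 6 still-open variables draw from only 6 values {2, 4, 10, 13, 23, 25}, so each is used; only s can be 23, hence s = 23.
The 3 variables r, t, v are confined to {4, 13, 25}, which locks those values in; drop them from x.
No further eliminations apply; x can still be any of 2, 10.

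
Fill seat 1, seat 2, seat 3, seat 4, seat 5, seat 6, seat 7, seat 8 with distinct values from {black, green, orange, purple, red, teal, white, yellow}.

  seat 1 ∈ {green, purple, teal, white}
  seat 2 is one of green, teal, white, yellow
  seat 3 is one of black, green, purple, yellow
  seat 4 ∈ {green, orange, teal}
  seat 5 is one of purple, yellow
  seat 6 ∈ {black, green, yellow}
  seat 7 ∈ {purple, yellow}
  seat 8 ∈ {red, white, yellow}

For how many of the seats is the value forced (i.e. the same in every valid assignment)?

Among the 8 variables, orange fits only seat 4 (and all 8 values in {black, green, orange, purple, red, teal, white, yellow} must be used), so seat 4 = orange.
Among the 7 still-open variables, red fits only seat 8 (and all 7 values in {black, green, purple, red, teal, white, yellow} must be used), so seat 8 = red.
seat 5 and seat 7 between them cover only {purple, yellow} — a naked pair. Remove those values from seat 1, seat 2, seat 3, seat 6.
The 2 variables seat 3 and seat 6 are confined to {black, green}, which locks those values in; drop them from seat 1, seat 2.
Determined: seat 4=orange, seat 8=red. The other seats each still have more than one consistent value. That makes 2.

2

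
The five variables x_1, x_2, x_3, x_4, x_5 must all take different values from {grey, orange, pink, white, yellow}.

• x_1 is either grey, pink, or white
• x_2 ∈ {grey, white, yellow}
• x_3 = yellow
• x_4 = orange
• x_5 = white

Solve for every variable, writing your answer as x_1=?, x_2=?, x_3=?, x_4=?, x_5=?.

x_1=pink, x_2=grey, x_3=yellow, x_4=orange, x_5=white

x_3 must be yellow (only option left). Remove yellow from x_2.
That leaves x_4 = orange.
x_5 has just one choice, so x_5 = white. Eliminate white elsewhere: x_1, x_2.
x_2's domain is down to {grey}, so x_2 = grey. Strike grey from x_1.
x_1 has just one choice, so x_1 = pink.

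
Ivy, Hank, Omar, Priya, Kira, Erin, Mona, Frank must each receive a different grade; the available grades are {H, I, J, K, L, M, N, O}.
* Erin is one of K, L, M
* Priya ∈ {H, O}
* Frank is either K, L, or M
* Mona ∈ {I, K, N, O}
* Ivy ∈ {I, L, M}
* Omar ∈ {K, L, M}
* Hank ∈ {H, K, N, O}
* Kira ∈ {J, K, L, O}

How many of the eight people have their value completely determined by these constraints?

2

The 8 variables draw from only 8 values {H, I, J, K, L, M, N, O}, so each is used; only Kira can be J, hence Kira = J.
Omar, Erin, Frank between them cover only {K, L, M} — a naked triple. Remove those values from Ivy, Hank, Mona.
Ivy has just one choice, so Ivy = I. Eliminate I elsewhere: Mona.
Determined: Ivy=I, Kira=J. The other people each still have more than one consistent value. That makes 2.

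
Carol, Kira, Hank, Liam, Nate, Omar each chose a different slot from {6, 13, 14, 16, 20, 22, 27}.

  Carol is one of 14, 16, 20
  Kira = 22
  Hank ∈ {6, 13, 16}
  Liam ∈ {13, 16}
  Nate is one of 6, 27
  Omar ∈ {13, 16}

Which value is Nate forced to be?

Kira must be 22 (only option left).
Liam and Omar between them cover only {13, 16} — a naked pair. Remove those values from Carol, Hank.
Hank's domain is down to {6}, so Hank = 6. Remove 6 from Nate.
So Nate = 27.

27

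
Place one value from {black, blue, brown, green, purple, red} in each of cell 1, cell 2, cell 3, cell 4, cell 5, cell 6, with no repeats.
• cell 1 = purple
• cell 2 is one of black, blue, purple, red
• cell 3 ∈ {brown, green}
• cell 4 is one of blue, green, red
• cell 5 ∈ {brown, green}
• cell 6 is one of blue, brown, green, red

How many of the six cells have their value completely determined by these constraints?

2

cell 1 must be purple (only option left). Remove purple from cell 2.
The 5 still-open variables together cover exactly {black, blue, brown, green, red} — 5 values for 5 variables — and black appears only in cell 2's list, so cell 2 = black.
cell 3 and cell 5 share exactly the 2 values {brown, green}; by pigeonhole those values go to them, so strike brown, green from cell 4, cell 6.
Determined: cell 1=purple, cell 2=black. The other cells each still have more than one consistent value. That makes 2.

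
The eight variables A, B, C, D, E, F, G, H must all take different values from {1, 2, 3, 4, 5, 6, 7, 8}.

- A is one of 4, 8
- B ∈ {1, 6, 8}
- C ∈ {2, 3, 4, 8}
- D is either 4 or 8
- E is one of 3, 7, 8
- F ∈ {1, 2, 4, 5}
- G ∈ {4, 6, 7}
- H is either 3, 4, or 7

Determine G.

6

The 8 variables draw from only 8 values {1, 2, 3, 4, 5, 6, 7, 8}, so each is used; only F can be 5, hence F = 5.
The 7 still-open variables draw from only 7 values {1, 2, 3, 4, 6, 7, 8}, so each is used; only B can be 1, hence B = 1.
Among the 6 still-open variables, 2 fits only C (and all 6 values in {2, 3, 4, 6, 7, 8} must be used), so C = 2.
The 5 still-open variables draw from only 5 values {3, 4, 6, 7, 8}, so each is used; only G can be 6, hence G = 6.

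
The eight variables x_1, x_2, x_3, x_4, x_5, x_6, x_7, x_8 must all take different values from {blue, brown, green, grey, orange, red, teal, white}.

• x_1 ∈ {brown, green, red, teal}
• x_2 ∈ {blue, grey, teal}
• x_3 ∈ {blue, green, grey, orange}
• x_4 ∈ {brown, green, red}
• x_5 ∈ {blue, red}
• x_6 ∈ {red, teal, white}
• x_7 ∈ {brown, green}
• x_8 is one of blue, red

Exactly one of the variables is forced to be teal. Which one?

x_1

Among the 8 variables, orange fits only x_3 (and all 8 values in {blue, brown, green, grey, orange, red, teal, white} must be used), so x_3 = orange.
The 7 still-open variables together cover exactly {blue, brown, green, grey, red, teal, white} — 7 values for 7 variables — and grey appears only in x_2's list, so x_2 = grey.
Among the 6 still-open variables, white fits only x_6 (and all 6 values in {blue, brown, green, red, teal, white} must be used), so x_6 = white.
The 5 still-open variables draw from only 5 values {blue, brown, green, red, teal}, so each is used; only x_1 can be teal, hence x_1 = teal.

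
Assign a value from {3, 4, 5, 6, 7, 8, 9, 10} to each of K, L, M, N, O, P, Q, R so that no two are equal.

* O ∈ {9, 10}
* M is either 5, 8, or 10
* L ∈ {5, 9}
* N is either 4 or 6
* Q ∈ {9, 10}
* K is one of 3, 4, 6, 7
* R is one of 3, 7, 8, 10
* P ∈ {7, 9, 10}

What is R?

3

O and Q share exactly the 2 values {9, 10}; by pigeonhole those values go to them, so strike 9, 10 from L, M, P, R.
L has just one choice, so L = 5. Eliminate 5 elsewhere: M.
M has just one choice, so M = 8. So R can't be 8.
P must be 7 (only option left). Remove 7 from K, R.
So R = 3.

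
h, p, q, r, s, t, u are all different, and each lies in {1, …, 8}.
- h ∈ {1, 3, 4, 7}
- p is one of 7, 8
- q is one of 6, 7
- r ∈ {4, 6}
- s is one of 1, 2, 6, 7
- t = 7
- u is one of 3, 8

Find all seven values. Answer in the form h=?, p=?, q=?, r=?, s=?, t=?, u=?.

h=1, p=8, q=6, r=4, s=2, t=7, u=3

t has just one choice, so t = 7. Strike 7 from h, p, q, s.
p must be 8 (only option left). Remove 8 from u.
That leaves q = 6. Remove 6 from r, s.
r's domain is down to {4}, so r = 4. Eliminate 4 elsewhere: h.
u has just one choice, so u = 3. Eliminate 3 elsewhere: h.
h's domain is down to {1}, so h = 1. Remove 1 from s.
That leaves s = 2.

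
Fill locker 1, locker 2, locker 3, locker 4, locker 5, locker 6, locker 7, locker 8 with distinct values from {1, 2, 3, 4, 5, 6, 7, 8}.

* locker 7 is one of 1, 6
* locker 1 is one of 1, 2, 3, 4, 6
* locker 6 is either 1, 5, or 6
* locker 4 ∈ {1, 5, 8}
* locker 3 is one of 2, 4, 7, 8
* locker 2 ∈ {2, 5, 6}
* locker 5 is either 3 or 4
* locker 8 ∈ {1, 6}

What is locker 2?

2

Among the 8 variables, 7 fits only locker 3 (and all 8 values in {1, 2, 3, 4, 5, 6, 7, 8} must be used), so locker 3 = 7.
The 7 still-open variables draw from only 7 values {1, 2, 3, 4, 5, 6, 8}, so each is used; only locker 4 can be 8, hence locker 4 = 8.
The 2 variables locker 7 and locker 8 are confined to {1, 6}, which locks those values in; drop them from locker 1, locker 2, locker 6.
That leaves locker 6 = 5. Strike 5 from locker 2.
So locker 2 = 2.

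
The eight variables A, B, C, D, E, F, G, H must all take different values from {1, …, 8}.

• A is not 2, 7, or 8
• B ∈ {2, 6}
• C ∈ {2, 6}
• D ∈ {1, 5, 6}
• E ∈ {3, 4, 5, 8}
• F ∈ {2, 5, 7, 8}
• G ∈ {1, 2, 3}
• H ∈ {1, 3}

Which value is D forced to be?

Among the 8 variables, 7 fits only F (and all 8 values in {1, 2, 3, 4, 5, 6, 7, 8} must be used), so F = 7.
Among the 7 still-open variables, 8 fits only E (and all 7 values in {1, 2, 3, 4, 5, 6, 8} must be used), so E = 8.
The 6 still-open variables draw from only 6 values {1, 2, 3, 4, 5, 6}, so each is used; only A can be 4, hence A = 4.
Among the 5 still-open variables, 5 fits only D (and all 5 values in {1, 2, 3, 5, 6} must be used), so D = 5.

5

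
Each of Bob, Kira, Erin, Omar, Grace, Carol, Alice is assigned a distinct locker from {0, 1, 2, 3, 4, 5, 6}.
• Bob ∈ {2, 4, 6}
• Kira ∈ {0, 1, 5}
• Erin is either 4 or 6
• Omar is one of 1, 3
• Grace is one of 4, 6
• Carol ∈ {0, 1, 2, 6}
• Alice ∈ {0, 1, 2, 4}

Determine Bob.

2

The 7 variables together cover exactly {0, 1, 2, 3, 4, 5, 6} — 7 values for 7 variables — and 3 appears only in Omar's list, so Omar = 3.
The 6 still-open variables together cover exactly {0, 1, 2, 4, 5, 6} — 6 values for 6 variables — and 5 appears only in Kira's list, so Kira = 5.
Erin and Grace between them cover only {4, 6} — a naked pair. Remove those values from Bob, Carol, Alice.
So Bob = 2.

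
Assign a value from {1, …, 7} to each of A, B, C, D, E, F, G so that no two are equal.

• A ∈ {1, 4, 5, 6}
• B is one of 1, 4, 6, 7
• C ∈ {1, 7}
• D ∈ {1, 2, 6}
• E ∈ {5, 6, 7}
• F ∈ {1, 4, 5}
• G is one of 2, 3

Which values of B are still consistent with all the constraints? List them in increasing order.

1, 4, 6, 7

The 7 variables draw from only 7 values {1, 2, 3, 4, 5, 6, 7}, so each is used; only G can be 3, hence G = 3.
The 6 still-open variables together cover exactly {1, 2, 4, 5, 6, 7} — 6 values for 6 variables — and 2 appears only in D's list, so D = 2.
No further eliminations apply; B can still be any of 1, 4, 6, 7.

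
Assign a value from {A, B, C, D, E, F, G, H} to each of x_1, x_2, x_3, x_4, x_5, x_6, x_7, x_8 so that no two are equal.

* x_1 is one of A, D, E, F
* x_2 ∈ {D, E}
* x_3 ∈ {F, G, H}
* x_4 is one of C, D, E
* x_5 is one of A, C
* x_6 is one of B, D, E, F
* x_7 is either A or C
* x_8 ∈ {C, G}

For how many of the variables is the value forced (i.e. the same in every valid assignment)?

4

The 8 variables together cover exactly {A, B, C, D, E, F, G, H} — 8 values for 8 variables — and B appears only in x_6's list, so x_6 = B.
The 7 still-open variables draw from only 7 values {A, C, D, E, F, G, H}, so each is used; only x_3 can be H, hence x_3 = H.
The 6 still-open variables draw from only 6 values {A, C, D, E, F, G}, so each is used; only x_1 can be F, hence x_1 = F.
The 5 still-open variables together cover exactly {A, C, D, E, G} — 5 values for 5 variables — and G appears only in x_8's list, so x_8 = G.
x_5 and x_7 between them cover only {A, C} — a naked pair. Remove those values from x_4.
Determined: x_1=F, x_3=H, x_6=B, x_8=G. The other variables each still have more than one consistent value. That makes 4.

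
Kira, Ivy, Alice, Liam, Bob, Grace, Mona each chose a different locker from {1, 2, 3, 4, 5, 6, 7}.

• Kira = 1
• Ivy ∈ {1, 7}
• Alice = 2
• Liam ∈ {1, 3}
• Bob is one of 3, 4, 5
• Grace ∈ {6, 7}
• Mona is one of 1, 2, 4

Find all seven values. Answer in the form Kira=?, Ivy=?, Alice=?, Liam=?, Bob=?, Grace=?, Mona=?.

Kira has just one choice, so Kira = 1. Remove 1 from Ivy, Liam, Mona.
Ivy's domain is down to {7}, so Ivy = 7. So Grace can't be 7.
That leaves Alice = 2. So Mona can't be 2.
That leaves Liam = 3. Remove 3 from Bob.
Grace has just one choice, so Grace = 6.
Mona's domain is down to {4}, so Mona = 4. So Bob can't be 4.
Bob must be 5 (only option left).

Kira=1, Ivy=7, Alice=2, Liam=3, Bob=5, Grace=6, Mona=4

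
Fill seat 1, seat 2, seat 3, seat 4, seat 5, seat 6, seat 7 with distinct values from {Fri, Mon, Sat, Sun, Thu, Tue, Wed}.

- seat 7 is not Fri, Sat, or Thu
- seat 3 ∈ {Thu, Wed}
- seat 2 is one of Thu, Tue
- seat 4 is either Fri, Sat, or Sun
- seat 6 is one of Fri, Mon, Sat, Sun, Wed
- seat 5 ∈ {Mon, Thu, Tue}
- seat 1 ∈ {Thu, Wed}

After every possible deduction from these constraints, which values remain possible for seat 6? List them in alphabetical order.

Fri, Sat

seat 1 and seat 3 share exactly the 2 values {Thu, Wed}; by pigeonhole those values go to them, so strike Thu, Wed from seat 2, seat 5, seat 6, seat 7.
seat 2 must be Tue (only option left). Remove Tue from seat 5, seat 7.
seat 5 has just one choice, so seat 5 = Mon. Eliminate Mon elsewhere: seat 6, seat 7.
seat 7's domain is down to {Sun}, so seat 7 = Sun. So seat 4, seat 6 can't be Sun.
No further eliminations apply; seat 6 can still be any of Fri, Sat.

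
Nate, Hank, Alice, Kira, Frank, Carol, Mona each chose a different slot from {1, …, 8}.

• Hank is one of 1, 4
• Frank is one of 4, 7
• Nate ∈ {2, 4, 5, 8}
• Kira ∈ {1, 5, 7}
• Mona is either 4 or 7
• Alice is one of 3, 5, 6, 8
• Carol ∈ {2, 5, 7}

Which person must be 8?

Frank and Mona between them cover only {4, 7} — a naked pair. Remove those values from Nate, Hank, Kira, Carol.
Hank must be 1 (only option left). Eliminate 1 elsewhere: Kira.
That leaves Kira = 5. So Nate, Alice, Carol can't be 5.
Carol's domain is down to {2}, so Carol = 2. So Nate can't be 2.
So 8 goes to Nate.

Nate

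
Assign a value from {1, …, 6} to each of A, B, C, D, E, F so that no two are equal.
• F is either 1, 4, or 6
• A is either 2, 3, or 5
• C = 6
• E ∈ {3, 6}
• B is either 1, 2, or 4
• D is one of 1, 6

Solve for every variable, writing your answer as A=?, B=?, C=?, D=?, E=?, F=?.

A=5, B=2, C=6, D=1, E=3, F=4

C has just one choice, so C = 6. Remove 6 from D, E, F.
D's domain is down to {1}, so D = 1. Remove 1 from B, F.
E has just one choice, so E = 3. So A can't be 3.
F's domain is down to {4}, so F = 4. Eliminate 4 elsewhere: B.
B's domain is down to {2}, so B = 2. Remove 2 from A.
A's domain is down to {5}, so A = 5.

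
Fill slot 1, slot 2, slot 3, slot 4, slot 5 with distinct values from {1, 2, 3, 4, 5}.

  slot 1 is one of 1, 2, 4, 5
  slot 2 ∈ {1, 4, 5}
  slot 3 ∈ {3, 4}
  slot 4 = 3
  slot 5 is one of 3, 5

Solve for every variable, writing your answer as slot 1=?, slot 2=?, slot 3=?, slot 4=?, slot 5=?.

slot 4 must be 3 (only option left). Remove 3 from slot 3, slot 5.
slot 5's domain is down to {5}, so slot 5 = 5. Remove 5 from slot 1, slot 2.
slot 3 must be 4 (only option left). Remove 4 from slot 1, slot 2.
slot 2's domain is down to {1}, so slot 2 = 1. Eliminate 1 elsewhere: slot 1.
slot 1 has just one choice, so slot 1 = 2.

slot 1=2, slot 2=1, slot 3=4, slot 4=3, slot 5=5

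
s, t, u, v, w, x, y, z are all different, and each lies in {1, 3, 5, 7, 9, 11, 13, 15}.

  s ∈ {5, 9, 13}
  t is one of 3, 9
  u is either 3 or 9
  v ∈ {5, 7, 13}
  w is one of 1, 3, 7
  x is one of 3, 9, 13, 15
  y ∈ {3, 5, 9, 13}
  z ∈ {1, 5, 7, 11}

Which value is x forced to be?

15

The 8 variables together cover exactly {1, 3, 5, 7, 9, 11, 13, 15} — 8 values for 8 variables — and 11 appears only in z's list, so z = 11.
Among the 7 still-open variables, 1 fits only w (and all 7 values in {1, 3, 5, 7, 9, 13, 15} must be used), so w = 1.
The 6 still-open variables together cover exactly {3, 5, 7, 9, 13, 15} — 6 values for 6 variables — and 7 appears only in v's list, so v = 7.
The 5 still-open variables draw from only 5 values {3, 5, 9, 13, 15}, so each is used; only x can be 15, hence x = 15.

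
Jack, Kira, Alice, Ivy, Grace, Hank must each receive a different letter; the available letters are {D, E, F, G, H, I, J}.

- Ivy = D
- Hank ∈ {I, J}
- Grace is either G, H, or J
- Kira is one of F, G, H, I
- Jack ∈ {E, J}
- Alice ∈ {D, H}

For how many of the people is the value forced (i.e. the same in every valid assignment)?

Ivy's domain is down to {D}, so Ivy = D. Eliminate D elsewhere: Alice.
That leaves Alice = H. Remove H from Kira, Grace.
Determined: Alice=H, Ivy=D. The other people each still have more than one consistent value. That makes 2.

2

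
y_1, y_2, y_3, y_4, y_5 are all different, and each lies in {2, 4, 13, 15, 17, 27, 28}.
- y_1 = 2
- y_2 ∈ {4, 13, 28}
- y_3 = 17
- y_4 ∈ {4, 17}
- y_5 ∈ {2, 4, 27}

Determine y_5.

y_1's domain is down to {2}, so y_1 = 2. So y_5 can't be 2.
That leaves y_3 = 17. So y_4 can't be 17.
That leaves y_4 = 4. Strike 4 from y_2, y_5.
So y_5 = 27.

27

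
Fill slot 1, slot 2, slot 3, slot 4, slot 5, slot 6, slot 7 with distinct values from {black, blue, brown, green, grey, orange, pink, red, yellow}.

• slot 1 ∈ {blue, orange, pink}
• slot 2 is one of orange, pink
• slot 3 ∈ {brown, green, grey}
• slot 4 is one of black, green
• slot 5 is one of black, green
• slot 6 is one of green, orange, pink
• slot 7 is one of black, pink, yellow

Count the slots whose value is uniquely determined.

2

The 2 variables slot 4 and slot 5 are confined to {black, green}, which locks those values in; drop them from slot 3, slot 6, slot 7.
The 2 variables slot 2 and slot 6 are confined to {orange, pink}, which locks those values in; drop them from slot 1, slot 7.
That leaves slot 1 = blue.
slot 7's domain is down to {yellow}, so slot 7 = yellow.
Determined: slot 1=blue, slot 7=yellow. The other slots each still have more than one consistent value. That makes 2.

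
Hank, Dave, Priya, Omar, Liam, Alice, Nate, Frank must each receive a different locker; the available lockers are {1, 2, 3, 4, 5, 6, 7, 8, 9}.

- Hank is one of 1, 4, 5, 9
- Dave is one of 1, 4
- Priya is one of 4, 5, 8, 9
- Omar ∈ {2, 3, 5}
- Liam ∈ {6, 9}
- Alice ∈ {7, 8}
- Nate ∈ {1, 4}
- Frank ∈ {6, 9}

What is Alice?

7

Dave and Nate share exactly the 2 values {1, 4}; by pigeonhole those values go to them, so strike 1, 4 from Hank, Priya.
The 2 variables Liam and Frank are confined to {6, 9}, which locks those values in; drop them from Hank, Priya.
Hank must be 5 (only option left). Remove 5 from Priya, Omar.
Priya has just one choice, so Priya = 8. Eliminate 8 elsewhere: Alice.
So Alice = 7.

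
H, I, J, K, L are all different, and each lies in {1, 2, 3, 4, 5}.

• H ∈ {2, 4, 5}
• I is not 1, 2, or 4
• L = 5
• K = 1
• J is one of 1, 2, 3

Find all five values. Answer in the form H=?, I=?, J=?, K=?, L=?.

K's domain is down to {1}, so K = 1. Eliminate 1 elsewhere: J.
L has just one choice, so L = 5. Eliminate 5 elsewhere: H, I.
I's domain is down to {3}, so I = 3. Eliminate 3 elsewhere: J.
That leaves J = 2. Strike 2 from H.
H must be 4 (only option left).

H=4, I=3, J=2, K=1, L=5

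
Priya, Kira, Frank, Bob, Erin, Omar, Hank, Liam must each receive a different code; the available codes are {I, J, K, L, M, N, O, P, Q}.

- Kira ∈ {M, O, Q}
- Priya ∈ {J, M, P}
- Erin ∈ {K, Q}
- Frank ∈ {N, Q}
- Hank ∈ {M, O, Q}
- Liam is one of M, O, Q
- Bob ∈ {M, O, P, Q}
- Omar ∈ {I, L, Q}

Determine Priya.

Kira, Hank, Liam share exactly the 3 values {M, O, Q}; by pigeonhole those values go to them, so strike M, O, Q from Priya, Frank, Bob, Erin, Omar.
Frank's domain is down to {N}, so Frank = N.
Bob's domain is down to {P}, so Bob = P. Eliminate P elsewhere: Priya.
So Priya = J.

J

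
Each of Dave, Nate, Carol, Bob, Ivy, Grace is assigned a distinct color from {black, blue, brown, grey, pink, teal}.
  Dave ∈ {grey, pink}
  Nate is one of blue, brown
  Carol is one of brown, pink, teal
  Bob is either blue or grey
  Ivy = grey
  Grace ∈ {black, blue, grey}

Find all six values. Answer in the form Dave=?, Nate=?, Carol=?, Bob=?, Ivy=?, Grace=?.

Dave=pink, Nate=brown, Carol=teal, Bob=blue, Ivy=grey, Grace=black

Ivy's domain is down to {grey}, so Ivy = grey. Eliminate grey elsewhere: Dave, Bob, Grace.
Dave has just one choice, so Dave = pink. Strike pink from Carol.
Bob must be blue (only option left). Eliminate blue elsewhere: Nate, Grace.
Grace has just one choice, so Grace = black.
Nate has just one choice, so Nate = brown. Remove brown from Carol.
Carol has just one choice, so Carol = teal.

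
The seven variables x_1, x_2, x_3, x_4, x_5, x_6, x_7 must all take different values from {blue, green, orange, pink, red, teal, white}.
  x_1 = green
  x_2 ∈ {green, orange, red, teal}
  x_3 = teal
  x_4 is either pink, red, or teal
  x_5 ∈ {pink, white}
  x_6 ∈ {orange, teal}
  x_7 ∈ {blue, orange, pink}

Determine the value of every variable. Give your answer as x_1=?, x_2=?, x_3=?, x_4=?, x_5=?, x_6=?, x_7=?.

x_1=green, x_2=red, x_3=teal, x_4=pink, x_5=white, x_6=orange, x_7=blue

x_1's domain is down to {green}, so x_1 = green. So x_2 can't be green.
x_3 must be teal (only option left). Remove teal from x_2, x_4, x_6.
x_6 has just one choice, so x_6 = orange. So x_2, x_7 can't be orange.
That leaves x_2 = red. Remove red from x_4.
x_4's domain is down to {pink}, so x_4 = pink. Strike pink from x_5, x_7.
x_5 has just one choice, so x_5 = white.
That leaves x_7 = blue.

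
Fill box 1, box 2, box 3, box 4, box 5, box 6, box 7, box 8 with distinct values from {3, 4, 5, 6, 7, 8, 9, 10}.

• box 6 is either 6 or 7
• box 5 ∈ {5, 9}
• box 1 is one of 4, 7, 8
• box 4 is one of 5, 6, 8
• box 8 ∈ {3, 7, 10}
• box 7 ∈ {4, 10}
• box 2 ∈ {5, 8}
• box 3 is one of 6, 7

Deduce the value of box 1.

4

The 8 variables draw from only 8 values {3, 4, 5, 6, 7, 8, 9, 10}, so each is used; only box 8 can be 3, hence box 8 = 3.
The 7 still-open variables draw from only 7 values {4, 5, 6, 7, 8, 9, 10}, so each is used; only box 5 can be 9, hence box 5 = 9.
Among the 6 still-open variables, 10 fits only box 7 (and all 6 values in {4, 5, 6, 7, 8, 10} must be used), so box 7 = 10.
Among the 5 still-open variables, 4 fits only box 1 (and all 5 values in {4, 5, 6, 7, 8} must be used), so box 1 = 4.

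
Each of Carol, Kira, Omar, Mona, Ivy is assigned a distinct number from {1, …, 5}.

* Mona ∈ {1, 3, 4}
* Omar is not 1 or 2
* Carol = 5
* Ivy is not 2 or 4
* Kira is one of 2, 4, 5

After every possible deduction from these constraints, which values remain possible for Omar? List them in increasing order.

Carol must be 5 (only option left). So Kira, Omar, Ivy can't be 5.
The 4 still-open variables together cover exactly {1, 2, 3, 4} — 4 values for 4 variables — and 2 appears only in Kira's list, so Kira = 2.
No further eliminations apply; Omar can still be any of 3, 4.

3, 4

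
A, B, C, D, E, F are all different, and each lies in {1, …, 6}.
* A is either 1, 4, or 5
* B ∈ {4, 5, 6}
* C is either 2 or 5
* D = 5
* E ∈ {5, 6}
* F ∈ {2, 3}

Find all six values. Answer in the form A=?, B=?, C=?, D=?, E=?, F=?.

D has just one choice, so D = 5. So A, B, C, E can't be 5.
E has just one choice, so E = 6. Strike 6 from B.
B's domain is down to {4}, so B = 4. Eliminate 4 elsewhere: A.
C has just one choice, so C = 2. Strike 2 from F.
F must be 3 (only option left).
A must be 1 (only option left).

A=1, B=4, C=2, D=5, E=6, F=3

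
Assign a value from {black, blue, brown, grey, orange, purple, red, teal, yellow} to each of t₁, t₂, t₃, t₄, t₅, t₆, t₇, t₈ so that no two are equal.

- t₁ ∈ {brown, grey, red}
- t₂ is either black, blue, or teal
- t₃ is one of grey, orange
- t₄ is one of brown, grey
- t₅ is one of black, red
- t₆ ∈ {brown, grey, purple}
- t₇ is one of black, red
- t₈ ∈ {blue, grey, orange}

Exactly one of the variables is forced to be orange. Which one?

Among the 8 variables, purple fits only t₆ (and all 8 values in {black, blue, brown, grey, orange, purple, red, teal} must be used), so t₆ = purple.
The 7 still-open variables together cover exactly {black, blue, brown, grey, orange, red, teal} — 7 values for 7 variables — and teal appears only in t₂'s list, so t₂ = teal.
Among the 6 still-open variables, blue fits only t₈ (and all 6 values in {black, blue, brown, grey, orange, red} must be used), so t₈ = blue.
Among the 5 still-open variables, orange fits only t₃ (and all 5 values in {black, brown, grey, orange, red} must be used), so t₃ = orange.

t₃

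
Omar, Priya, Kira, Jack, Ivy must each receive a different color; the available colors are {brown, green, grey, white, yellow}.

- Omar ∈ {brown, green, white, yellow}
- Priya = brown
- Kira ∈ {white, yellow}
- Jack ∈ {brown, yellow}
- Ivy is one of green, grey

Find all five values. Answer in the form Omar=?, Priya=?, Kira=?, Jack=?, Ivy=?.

Priya must be brown (only option left). Remove brown from Omar, Jack.
Jack's domain is down to {yellow}, so Jack = yellow. Eliminate yellow elsewhere: Omar, Kira.
Kira has just one choice, so Kira = white. Eliminate white elsewhere: Omar.
Omar must be green (only option left). Strike green from Ivy.
Ivy has just one choice, so Ivy = grey.

Omar=green, Priya=brown, Kira=white, Jack=yellow, Ivy=grey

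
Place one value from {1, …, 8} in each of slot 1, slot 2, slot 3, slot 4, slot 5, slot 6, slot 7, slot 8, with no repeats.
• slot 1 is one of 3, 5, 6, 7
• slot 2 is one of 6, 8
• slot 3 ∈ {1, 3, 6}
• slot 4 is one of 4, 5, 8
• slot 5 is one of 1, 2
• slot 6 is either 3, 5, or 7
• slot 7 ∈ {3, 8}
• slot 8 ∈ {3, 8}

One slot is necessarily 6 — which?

slot 2

The 8 variables draw from only 8 values {1, 2, 3, 4, 5, 6, 7, 8}, so each is used; only slot 5 can be 2, hence slot 5 = 2.
The 7 still-open variables draw from only 7 values {1, 3, 4, 5, 6, 7, 8}, so each is used; only slot 3 can be 1, hence slot 3 = 1.
The 6 still-open variables together cover exactly {3, 4, 5, 6, 7, 8} — 6 values for 6 variables — and 4 appears only in slot 4's list, so slot 4 = 4.
slot 7 and slot 8 between them cover only {3, 8} — a naked pair. Remove those values from slot 1, slot 2, slot 6.
So 6 goes to slot 2.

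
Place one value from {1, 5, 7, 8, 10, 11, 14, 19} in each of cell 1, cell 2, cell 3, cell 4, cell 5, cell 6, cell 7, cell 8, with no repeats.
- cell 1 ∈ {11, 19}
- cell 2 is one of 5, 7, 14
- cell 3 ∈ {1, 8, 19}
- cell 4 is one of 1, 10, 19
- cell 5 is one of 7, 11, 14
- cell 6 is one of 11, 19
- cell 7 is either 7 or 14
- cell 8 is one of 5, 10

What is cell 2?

The 8 variables together cover exactly {1, 5, 7, 8, 10, 11, 14, 19} — 8 values for 8 variables — and 8 appears only in cell 3's list, so cell 3 = 8.
The 7 still-open variables together cover exactly {1, 5, 7, 10, 11, 14, 19} — 7 values for 7 variables — and 1 appears only in cell 4's list, so cell 4 = 1.
The 6 still-open variables together cover exactly {5, 7, 10, 11, 14, 19} — 6 values for 6 variables — and 10 appears only in cell 8's list, so cell 8 = 10.
The 5 still-open variables draw from only 5 values {5, 7, 11, 14, 19}, so each is used; only cell 2 can be 5, hence cell 2 = 5.

5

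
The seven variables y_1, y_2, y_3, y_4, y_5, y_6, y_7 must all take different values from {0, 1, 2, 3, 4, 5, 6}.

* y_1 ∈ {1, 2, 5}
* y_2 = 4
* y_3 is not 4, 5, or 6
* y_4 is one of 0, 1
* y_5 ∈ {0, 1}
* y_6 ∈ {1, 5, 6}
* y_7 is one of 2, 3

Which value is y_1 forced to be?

5

y_2's domain is down to {4}, so y_2 = 4.
The 6 still-open variables together cover exactly {0, 1, 2, 3, 5, 6} — 6 values for 6 variables — and 6 appears only in y_6's list, so y_6 = 6.
The 5 still-open variables together cover exactly {0, 1, 2, 3, 5} — 5 values for 5 variables — and 5 appears only in y_1's list, so y_1 = 5.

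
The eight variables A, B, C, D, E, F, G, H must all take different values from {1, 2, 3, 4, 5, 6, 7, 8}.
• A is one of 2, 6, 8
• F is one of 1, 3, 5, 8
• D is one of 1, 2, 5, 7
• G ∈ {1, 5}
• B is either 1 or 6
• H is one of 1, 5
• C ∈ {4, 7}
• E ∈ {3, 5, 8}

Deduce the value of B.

Among the 8 variables, 4 fits only C (and all 8 values in {1, 2, 3, 4, 5, 6, 7, 8} must be used), so C = 4.
Among the 7 still-open variables, 7 fits only D (and all 7 values in {1, 2, 3, 5, 6, 7, 8} must be used), so D = 7.
The 6 still-open variables draw from only 6 values {1, 2, 3, 5, 6, 8}, so each is used; only A can be 2, hence A = 2.
The 5 still-open variables together cover exactly {1, 3, 5, 6, 8} — 5 values for 5 variables — and 6 appears only in B's list, so B = 6.

6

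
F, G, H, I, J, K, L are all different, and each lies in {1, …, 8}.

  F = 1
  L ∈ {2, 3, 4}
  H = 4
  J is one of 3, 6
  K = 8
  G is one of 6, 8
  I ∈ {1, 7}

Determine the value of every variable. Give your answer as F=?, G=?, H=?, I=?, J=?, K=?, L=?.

F=1, G=6, H=4, I=7, J=3, K=8, L=2

F has just one choice, so F = 1. So I can't be 1.
H must be 4 (only option left). Eliminate 4 elsewhere: L.
I has just one choice, so I = 7.
K has just one choice, so K = 8. Strike 8 from G.
That leaves G = 6. So J can't be 6.
J's domain is down to {3}, so J = 3. Eliminate 3 elsewhere: L.
L has just one choice, so L = 2.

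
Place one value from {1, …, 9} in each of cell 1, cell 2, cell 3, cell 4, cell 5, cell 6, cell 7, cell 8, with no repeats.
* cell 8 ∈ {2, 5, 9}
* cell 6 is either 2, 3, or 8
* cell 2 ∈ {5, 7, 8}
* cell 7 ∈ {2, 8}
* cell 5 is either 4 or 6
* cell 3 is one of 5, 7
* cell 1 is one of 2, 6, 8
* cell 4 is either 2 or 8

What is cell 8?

9

Among the 8 variables, 3 fits only cell 6 (and all 8 values in {2, 3, 4, 5, 6, 7, 8, 9} must be used), so cell 6 = 3.
The 7 still-open variables together cover exactly {2, 4, 5, 6, 7, 8, 9} — 7 values for 7 variables — and 4 appears only in cell 5's list, so cell 5 = 4.
The 6 still-open variables together cover exactly {2, 5, 6, 7, 8, 9} — 6 values for 6 variables — and 6 appears only in cell 1's list, so cell 1 = 6.
Among the 5 still-open variables, 9 fits only cell 8 (and all 5 values in {2, 5, 7, 8, 9} must be used), so cell 8 = 9.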